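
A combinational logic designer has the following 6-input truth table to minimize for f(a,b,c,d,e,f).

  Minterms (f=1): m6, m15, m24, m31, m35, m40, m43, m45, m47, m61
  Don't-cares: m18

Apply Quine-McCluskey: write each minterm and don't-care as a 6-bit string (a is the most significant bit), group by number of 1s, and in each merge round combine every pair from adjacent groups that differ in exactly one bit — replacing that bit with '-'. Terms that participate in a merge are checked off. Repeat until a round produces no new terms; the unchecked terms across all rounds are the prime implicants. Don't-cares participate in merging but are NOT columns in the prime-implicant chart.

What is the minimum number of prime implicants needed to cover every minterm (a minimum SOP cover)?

[col 0] 000110, 001111*, 010010, 011000, 011111*, 100011*, 101000, 101011*, 101101*, 101111*, 111101*
[col 1] -01111, 0-1111, 1-1101, 10-011, 101-11, 1011-1
Prime implicants: -01111, 0-1111, 000110, 010010, 011000, 1-1101, 10-011, 101-11, 101000, 1011-1
PI chart (minterm → PIs covering it):
  6 | 000110  (sole → essential)
  15 | -01111,0-1111
  24 | 011000  (sole → essential)
  31 | 0-1111  (sole → essential)
  35 | 10-011  (sole → essential)
  40 | 101000  (sole → essential)
  43 | 10-011,101-11
  45 | 1-1101,1011-1
  47 | -01111,101-11,1011-1
  61 | 1-1101  (sole → essential)
Essential prime implicants: 0-1111, 000110, 011000, 1-1101, 10-011, 101000
Petrick residual → -01111
Minimum SOP uses 7 PIs: b'cdef + a'cdef + a'b'c'def' + a'bcd'e'f' + acde'f + ab'd'ef + ab'cd'e'f'

7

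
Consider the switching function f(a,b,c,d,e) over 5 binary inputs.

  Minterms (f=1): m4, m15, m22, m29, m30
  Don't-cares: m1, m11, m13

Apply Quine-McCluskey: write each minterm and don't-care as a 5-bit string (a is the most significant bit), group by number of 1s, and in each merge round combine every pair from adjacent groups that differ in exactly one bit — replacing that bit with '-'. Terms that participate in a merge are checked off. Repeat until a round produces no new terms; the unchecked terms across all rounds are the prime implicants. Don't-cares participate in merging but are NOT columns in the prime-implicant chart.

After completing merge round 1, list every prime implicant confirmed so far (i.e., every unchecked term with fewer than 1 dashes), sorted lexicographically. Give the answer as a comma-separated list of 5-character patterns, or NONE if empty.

Round 0: 00001 00100 01011✓ 01101✓ 01111✓ 10110✓ 11101✓ 11110✓
Round 1: -1101 01-11 011-1 1-110
PIs = {-1101, 00001, 00100, 01-11, 011-1, 1-110}

00001, 00100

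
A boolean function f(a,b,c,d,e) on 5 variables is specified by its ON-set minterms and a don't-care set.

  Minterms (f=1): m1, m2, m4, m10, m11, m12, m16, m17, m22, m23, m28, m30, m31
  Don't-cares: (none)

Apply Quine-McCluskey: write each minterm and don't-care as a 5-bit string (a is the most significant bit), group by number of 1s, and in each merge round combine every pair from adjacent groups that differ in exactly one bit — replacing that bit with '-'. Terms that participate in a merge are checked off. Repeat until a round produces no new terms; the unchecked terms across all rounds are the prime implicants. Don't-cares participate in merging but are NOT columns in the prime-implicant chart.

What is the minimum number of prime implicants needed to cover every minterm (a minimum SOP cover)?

7

size-2^0 implicants → 00001(✓)  00010(✓)  00100(✓)  01010(✓)  01011(✓)  01100(✓)  10000(✓)  10001(✓)  10110(✓)  10111(✓)  11100(✓)  11110(✓)  11111(✓)
size-2^1 implicants → -0001  -1100  0-010  0-100  0101-  1-110(✓)  1-111(✓)  1000-  1011-(✓)  111-0  1111-(✓)
size-2^2 implicants → 1-11-
Unchecked terms (primes): -0001, -1100, 0-010, 0-100, 0101-, 1-11-, 1000-, 111-0
Minterm coverage:
  m1 ⊆ -0001 [E]
  m2 ⊆ 0-010 [E]
  m4 ⊆ 0-100 [E]
  m10 ⊆ 0-010,0101-
  m11 ⊆ 0101- [E]
  m12 ⊆ -1100,0-100
  m16 ⊆ 1000- [E]
  m17 ⊆ -0001,1000-
  m22 ⊆ 1-11- [E]
  m23 ⊆ 1-11- [E]
  m28 ⊆ -1100,111-0
  m30 ⊆ 1-11-,111-0
  m31 ⊆ 1-11- [E]
E = {-0001, 0-010, 0-100, 0101-, 1-11-, 1000-}
Petrick residual → -1100
Cover = b'c'd'e + bcd'e' + a'c'de' + a'cd'e' + a'bc'd + acd + ab'c'd'  |cover|=7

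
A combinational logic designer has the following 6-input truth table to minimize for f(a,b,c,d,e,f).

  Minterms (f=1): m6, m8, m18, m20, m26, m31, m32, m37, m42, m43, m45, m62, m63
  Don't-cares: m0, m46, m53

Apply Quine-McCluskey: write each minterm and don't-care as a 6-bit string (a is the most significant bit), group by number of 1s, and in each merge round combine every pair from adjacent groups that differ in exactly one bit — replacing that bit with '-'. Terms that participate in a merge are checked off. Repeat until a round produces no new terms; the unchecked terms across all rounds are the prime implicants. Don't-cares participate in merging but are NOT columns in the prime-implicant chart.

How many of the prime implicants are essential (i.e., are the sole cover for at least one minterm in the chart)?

8

size-2^0 implicants → 000000(✓)  000110  001000(✓)  010010(✓)  010100  011010(✓)  011111(✓)  100000(✓)  100101(✓)  101010(✓)  101011(✓)  101101(✓)  101110(✓)  110101(✓)  111110(✓)  111111(✓)
size-2^1 implicants → -00000  -11111  00-000  01-010  1-0101  1-1110  10-101  101-10  10101-  11111-
Unchecked terms (primes): -00000, -11111, 00-000, 000110, 01-010, 010100, 1-0101, 1-1110, 10-101, 101-10, 10101-, 11111-
Minterm coverage:
  m6 ⊆ 000110 [E]
  m8 ⊆ 00-000 [E]
  m18 ⊆ 01-010 [E]
  m20 ⊆ 010100 [E]
  m26 ⊆ 01-010 [E]
  m31 ⊆ -11111 [E]
  m32 ⊆ -00000 [E]
  m37 ⊆ 1-0101,10-101
  m42 ⊆ 101-10,10101-
  m43 ⊆ 10101- [E]
  m45 ⊆ 10-101 [E]
  m62 ⊆ 1-1110,11111-
  m63 ⊆ -11111,11111-
E = {-00000, -11111, 00-000, 000110, 01-010, 010100, 10-101, 10101-}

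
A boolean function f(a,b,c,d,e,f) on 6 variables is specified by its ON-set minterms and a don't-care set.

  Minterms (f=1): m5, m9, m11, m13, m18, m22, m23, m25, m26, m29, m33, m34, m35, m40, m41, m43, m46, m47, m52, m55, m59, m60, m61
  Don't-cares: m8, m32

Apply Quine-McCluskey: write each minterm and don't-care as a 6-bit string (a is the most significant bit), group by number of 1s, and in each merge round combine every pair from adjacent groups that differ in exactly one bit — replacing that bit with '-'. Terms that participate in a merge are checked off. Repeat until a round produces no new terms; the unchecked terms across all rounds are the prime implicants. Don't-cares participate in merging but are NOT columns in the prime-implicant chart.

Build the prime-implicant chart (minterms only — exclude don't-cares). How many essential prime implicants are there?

9

[col 0] 000101*, 001000*, 001001*, 001011*, 001101*, 010010*, 010110*, 010111*, 011001*, 011010*, 011101*, 100000*, 100001*, 100010*, 100011*, 101000*, 101001*, 101011*, 101110*, 101111*, 110100*, 110111*, 111011*, 111100*, 111101*
[col 1] -01000*, -01001*, -01011*, -10111, -11101, 0-1001*, 0-1101*, 00-101, 001-01*, 0010-1*, 00100-*, 01-010, 010-10, 01011-, 011-01*, 1-1011, 10-000*, 10-001*, 10-011*, 1000-0*, 1000-1*, 10000-*, 10001-*, 101-11, 1010-1*, 10100-*, 10111-, 11-100, 11110-
[col 2] -010-1, -0100-, 0-1-01, 10-0-1, 10-00-, 1000--
Prime implicants: -010-1, -0100-, -10111, -11101, 0-1-01, 00-101, 01-010, 010-10, 01011-, 1-1011, 10-0-1, 10-00-, 1000--, 101-11, 10111-, 11-100, 11110-
PI chart (minterm → PIs covering it):
  5 | 00-101  (sole → essential)
  9 | -010-1,-0100-,0-1-01
  11 | -010-1  (sole → essential)
  13 | 0-1-01,00-101
  18 | 01-010,010-10
  22 | 010-10,01011-
  23 | -10111,01011-
  25 | 0-1-01  (sole → essential)
  26 | 01-010  (sole → essential)
  29 | -11101,0-1-01
  33 | 10-0-1,10-00-,1000--
  34 | 1000--  (sole → essential)
  35 | 10-0-1,1000--
  40 | -0100-,10-00-
  41 | -010-1,-0100-,10-0-1,10-00-
  43 | -010-1,1-1011,10-0-1,101-11
  46 | 10111-  (sole → essential)
  47 | 101-11,10111-
  52 | 11-100  (sole → essential)
  55 | -10111  (sole → essential)
  59 | 1-1011  (sole → essential)
  60 | 11-100,11110-
  61 | -11101,11110-
Essential prime implicants: -010-1, -10111, 0-1-01, 00-101, 01-010, 1-1011, 1000--, 10111-, 11-100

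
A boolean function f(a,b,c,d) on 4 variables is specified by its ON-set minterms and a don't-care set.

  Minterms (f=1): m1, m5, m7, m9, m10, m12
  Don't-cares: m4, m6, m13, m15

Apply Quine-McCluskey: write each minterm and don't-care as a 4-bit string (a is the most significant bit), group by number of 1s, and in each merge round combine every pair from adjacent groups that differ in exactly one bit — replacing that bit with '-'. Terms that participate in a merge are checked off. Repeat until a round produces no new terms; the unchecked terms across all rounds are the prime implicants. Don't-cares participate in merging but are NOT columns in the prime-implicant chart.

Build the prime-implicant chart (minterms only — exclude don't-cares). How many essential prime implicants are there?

Round 0: 0001✓ 0100✓ 0101✓ 0110✓ 0111✓ 1001✓ 1010 1100✓ 1101✓ 1111✓
Round 1: -001✓ -100✓ -101✓ -111✓ 0-01✓ 01-0✓ 01-1✓ 010-✓ 011-✓ 1-01✓ 11-1✓ 110-✓
Round 2: --01 -1-1 -10- 01--
PIs = {--01, -1-1, -10-, 01--, 1010}
Coverage chart:
  m1: --01 ←essential
  m5: --01,-1-1,-10-,01--
  m7: -1-1,01--
  m9: --01 ←essential
  m10: 1010 ←essential
  m12: -10- ←essential
Essential: --01, -10-, 1010

3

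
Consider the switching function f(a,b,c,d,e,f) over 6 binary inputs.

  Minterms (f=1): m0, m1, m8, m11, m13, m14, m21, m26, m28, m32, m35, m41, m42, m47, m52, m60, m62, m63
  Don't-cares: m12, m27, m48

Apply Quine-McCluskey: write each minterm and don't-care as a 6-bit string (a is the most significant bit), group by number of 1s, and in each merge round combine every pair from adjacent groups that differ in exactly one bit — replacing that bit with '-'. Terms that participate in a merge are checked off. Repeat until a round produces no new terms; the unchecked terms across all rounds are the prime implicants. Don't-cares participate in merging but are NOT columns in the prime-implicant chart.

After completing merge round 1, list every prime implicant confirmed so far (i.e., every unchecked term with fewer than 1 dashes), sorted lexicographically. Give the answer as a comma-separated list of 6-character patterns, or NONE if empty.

010101, 100011, 101001, 101010

Round 0: 000000✓ 000001✓ 001000✓ 001011✓ 001100✓ 001101✓ 001110✓ 010101 011010✓ 011011✓ 011100✓ 100000✓ 100011 101001 101010 101111✓ 110000✓ 110100✓ 111100✓ 111110✓ 111111✓
Round 1: -00000 -11100 0-1011 0-1100 00-000 00000- 001-00 0011-0 00110- 01101- 1-0000 1-1111 11-100 110-00 1111-0 11111-
PIs = {-00000, -11100, 0-1011, 0-1100, 00-000, 00000-, 001-00, 0011-0, 00110-, 010101, 01101-, 1-0000, 1-1111, 100011, 101001, 101010, 11-100, 110-00, 1111-0, 11111-}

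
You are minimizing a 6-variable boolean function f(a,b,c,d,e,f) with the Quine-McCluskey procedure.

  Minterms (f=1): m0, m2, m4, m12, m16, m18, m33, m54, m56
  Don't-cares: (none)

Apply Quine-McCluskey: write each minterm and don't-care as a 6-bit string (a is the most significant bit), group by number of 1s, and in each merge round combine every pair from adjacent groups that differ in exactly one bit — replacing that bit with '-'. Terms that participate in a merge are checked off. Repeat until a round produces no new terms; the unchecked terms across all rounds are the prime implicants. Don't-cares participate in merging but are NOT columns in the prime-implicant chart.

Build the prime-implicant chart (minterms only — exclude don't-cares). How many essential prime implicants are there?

5

[col 0] 000000*, 000010*, 000100*, 001100*, 010000*, 010010*, 100001, 110110, 111000
[col 1] 0-0000*, 0-0010*, 00-100, 000-00, 0000-0*, 0100-0*
[col 2] 0-00-0
Prime implicants: 0-00-0, 00-100, 000-00, 100001, 110110, 111000
PI chart (minterm → PIs covering it):
  0 | 0-00-0,000-00
  2 | 0-00-0  (sole → essential)
  4 | 00-100,000-00
  12 | 00-100  (sole → essential)
  16 | 0-00-0  (sole → essential)
  18 | 0-00-0  (sole → essential)
  33 | 100001  (sole → essential)
  54 | 110110  (sole → essential)
  56 | 111000  (sole → essential)
Essential prime implicants: 0-00-0, 00-100, 100001, 110110, 111000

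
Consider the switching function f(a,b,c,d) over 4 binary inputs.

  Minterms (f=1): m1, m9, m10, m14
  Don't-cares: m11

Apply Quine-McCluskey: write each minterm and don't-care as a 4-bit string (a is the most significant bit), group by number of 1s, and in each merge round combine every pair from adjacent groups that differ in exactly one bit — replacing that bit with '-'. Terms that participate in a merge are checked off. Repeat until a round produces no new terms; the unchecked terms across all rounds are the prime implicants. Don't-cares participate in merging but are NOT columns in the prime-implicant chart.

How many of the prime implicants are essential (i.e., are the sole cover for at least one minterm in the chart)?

[col 0] 0001*, 1001*, 1010*, 1011*, 1110*
[col 1] -001, 1-10, 10-1, 101-
Prime implicants: -001, 1-10, 10-1, 101-
PI chart (minterm → PIs covering it):
  1 | -001  (sole → essential)
  9 | -001,10-1
  10 | 1-10,101-
  14 | 1-10  (sole → essential)
Essential prime implicants: -001, 1-10

2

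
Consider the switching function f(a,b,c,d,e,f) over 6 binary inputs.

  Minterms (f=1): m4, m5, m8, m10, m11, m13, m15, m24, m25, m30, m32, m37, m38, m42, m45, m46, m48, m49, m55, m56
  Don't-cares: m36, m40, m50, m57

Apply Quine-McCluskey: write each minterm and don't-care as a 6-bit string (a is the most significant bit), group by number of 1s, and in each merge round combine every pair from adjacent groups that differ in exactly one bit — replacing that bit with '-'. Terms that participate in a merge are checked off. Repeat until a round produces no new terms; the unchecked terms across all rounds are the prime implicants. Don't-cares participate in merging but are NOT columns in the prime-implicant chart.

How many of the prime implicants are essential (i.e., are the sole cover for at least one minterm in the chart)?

6

size-2^0 implicants → 000100(✓)  000101(✓)  001000(✓)  001010(✓)  001011(✓)  001101(✓)  001111(✓)  011000(✓)  011001(✓)  011110  100000(✓)  100100(✓)  100101(✓)  100110(✓)  101000(✓)  101010(✓)  101101(✓)  101110(✓)  110000(✓)  110001(✓)  110010(✓)  110111  111000(✓)  111001(✓)
size-2^1 implicants → -00100(✓)  -00101(✓)  -01000(✓)  -01010(✓)  -01101(✓)  -11000(✓)  -11001(✓)  0-1000(✓)  00-101(✓)  00010-(✓)  001-11  0010-0(✓)  00101-  0011-1  01100-(✓)  1-0000(✓)  1-1000(✓)  10-000(✓)  10-101(✓)  10-110  100-00  1001-0  10010-(✓)  101-10  1010-0(✓)  11-000(✓)  11-001(✓)  1100-0  11000-(✓)  11100-(✓)
size-2^2 implicants → --1000  -0-101  -0010-  -010-0  -1100-  1--000  11-00-
Unchecked terms (primes): --1000, -0-101, -0010-, -010-0, -1100-, 001-11, 00101-, 0011-1, 011110, 1--000, 10-110, 100-00, 1001-0, 101-10, 11-00-, 1100-0, 110111
Minterm coverage:
  m4 ⊆ -0010- [E]
  m5 ⊆ -0-101,-0010-
  m8 ⊆ --1000,-010-0
  m10 ⊆ -010-0,00101-
  m11 ⊆ 001-11,00101-
  m13 ⊆ -0-101,0011-1
  m15 ⊆ 001-11,0011-1
  m24 ⊆ --1000,-1100-
  m25 ⊆ -1100- [E]
  m30 ⊆ 011110 [E]
  m32 ⊆ 1--000,100-00
  m37 ⊆ -0-101,-0010-
  m38 ⊆ 10-110,1001-0
  m42 ⊆ -010-0,101-10
  m45 ⊆ -0-101 [E]
  m46 ⊆ 10-110,101-10
  m48 ⊆ 1--000,11-00-,1100-0
  m49 ⊆ 11-00- [E]
  m55 ⊆ 110111 [E]
  m56 ⊆ --1000,-1100-,1--000,11-00-
E = {-0-101, -0010-, -1100-, 011110, 11-00-, 110111}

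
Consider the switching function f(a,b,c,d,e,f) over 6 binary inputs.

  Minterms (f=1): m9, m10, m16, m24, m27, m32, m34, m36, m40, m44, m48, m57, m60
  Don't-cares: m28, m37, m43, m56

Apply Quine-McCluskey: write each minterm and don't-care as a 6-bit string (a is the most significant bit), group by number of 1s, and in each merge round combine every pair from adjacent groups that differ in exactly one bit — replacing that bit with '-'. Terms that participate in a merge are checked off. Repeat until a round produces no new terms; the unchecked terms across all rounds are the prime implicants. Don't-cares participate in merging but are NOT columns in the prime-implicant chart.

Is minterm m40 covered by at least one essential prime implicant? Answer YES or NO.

Round 0: 001001 001010 010000✓ 011000✓ 011011 011100✓ 100000✓ 100010✓ 100100✓ 100101✓ 101000✓ 101011 101100✓ 110000✓ 111000✓ 111001✓ 111100✓
Round 1: -10000✓ -11000✓ -11100✓ 01-000✓ 011-00✓ 1-0000✓ 1-1000✓ 1-1100✓ 10-000✓ 10-100✓ 100-00✓ 1000-0 10010- 101-00✓ 11-000✓ 111-00✓ 11100-
Round 2: -1-000 -11-00 1--000 1-1-00 10--00
PIs = {-1-000, -11-00, 001001, 001010, 011011, 1--000, 1-1-00, 10--00, 1000-0, 10010-, 101011, 11100-}
Coverage chart:
  m9: 001001 ←essential
  m10: 001010 ←essential
  m16: -1-000 ←essential
  m24: -1-000,-11-00
  m27: 011011 ←essential
  m32: 1--000,10--00,1000-0
  m34: 1000-0 ←essential
  m36: 10--00,10010-
  m40: 1--000,1-1-00,10--00
  m44: 1-1-00,10--00
  m48: -1-000,1--000
  m57: 11100- ←essential
  m60: -11-00,1-1-00
Essential: -1-000, 001001, 001010, 011011, 1000-0, 11100-

NO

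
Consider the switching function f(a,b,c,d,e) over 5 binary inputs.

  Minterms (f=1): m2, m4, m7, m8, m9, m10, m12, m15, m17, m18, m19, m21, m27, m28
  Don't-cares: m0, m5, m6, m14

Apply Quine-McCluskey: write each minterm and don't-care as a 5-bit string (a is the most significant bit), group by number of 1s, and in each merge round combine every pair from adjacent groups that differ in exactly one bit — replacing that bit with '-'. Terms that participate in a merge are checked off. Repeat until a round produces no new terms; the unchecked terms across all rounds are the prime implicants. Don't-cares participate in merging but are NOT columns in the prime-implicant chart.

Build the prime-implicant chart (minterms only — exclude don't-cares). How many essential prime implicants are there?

Round 0: 00000✓ 00010✓ 00100✓ 00101✓ 00110✓ 00111✓ 01000✓ 01001✓ 01010✓ 01100✓ 01110✓ 01111✓ 10001✓ 10010✓ 10011✓ 10101✓ 11011✓ 11100✓
Round 1: -0010 -0101 -1100 0-000✓ 0-010✓ 0-100✓ 0-110✓ 0-111✓ 00-00✓ 00-10✓ 000-0✓ 001-0✓ 001-1✓ 0010-✓ 0011-✓ 01-00✓ 01-10✓ 010-0✓ 0100- 011-0✓ 0111-✓ 1-011 10-01 100-1 1001-
Round 2: 0--00✓ 0--10✓ 0-0-0✓ 0-1-0✓ 0-11- 00--0✓ 001-- 01--0✓
Round 3: 0---0
PIs = {-0010, -0101, -1100, 0---0, 0-11-, 001--, 0100-, 1-011, 10-01, 100-1, 1001-}
Coverage chart:
  m2: -0010,0---0
  m4: 0---0,001--
  m7: 0-11-,001--
  m8: 0---0,0100-
  m9: 0100- ←essential
  m10: 0---0 ←essential
  m12: -1100,0---0
  m15: 0-11- ←essential
  m17: 10-01,100-1
  m18: -0010,1001-
  m19: 1-011,100-1,1001-
  m21: -0101,10-01
  m27: 1-011 ←essential
  m28: -1100 ←essential
Essential: -1100, 0---0, 0-11-, 0100-, 1-011

5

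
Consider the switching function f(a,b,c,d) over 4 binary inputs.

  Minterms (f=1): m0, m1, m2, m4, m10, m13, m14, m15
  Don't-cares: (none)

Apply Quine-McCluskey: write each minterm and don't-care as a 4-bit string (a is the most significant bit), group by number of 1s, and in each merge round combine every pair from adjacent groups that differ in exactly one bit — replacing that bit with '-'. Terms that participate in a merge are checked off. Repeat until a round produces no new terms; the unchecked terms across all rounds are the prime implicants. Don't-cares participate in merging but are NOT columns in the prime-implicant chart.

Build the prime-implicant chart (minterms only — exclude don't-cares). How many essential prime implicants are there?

3

Round 0: 0000✓ 0001✓ 0010✓ 0100✓ 1010✓ 1101✓ 1110✓ 1111✓
Round 1: -010 0-00 00-0 000- 1-10 11-1 111-
PIs = {-010, 0-00, 00-0, 000-, 1-10, 11-1, 111-}
Coverage chart:
  m0: 0-00,00-0,000-
  m1: 000- ←essential
  m2: -010,00-0
  m4: 0-00 ←essential
  m10: -010,1-10
  m13: 11-1 ←essential
  m14: 1-10,111-
  m15: 11-1,111-
Essential: 0-00, 000-, 11-1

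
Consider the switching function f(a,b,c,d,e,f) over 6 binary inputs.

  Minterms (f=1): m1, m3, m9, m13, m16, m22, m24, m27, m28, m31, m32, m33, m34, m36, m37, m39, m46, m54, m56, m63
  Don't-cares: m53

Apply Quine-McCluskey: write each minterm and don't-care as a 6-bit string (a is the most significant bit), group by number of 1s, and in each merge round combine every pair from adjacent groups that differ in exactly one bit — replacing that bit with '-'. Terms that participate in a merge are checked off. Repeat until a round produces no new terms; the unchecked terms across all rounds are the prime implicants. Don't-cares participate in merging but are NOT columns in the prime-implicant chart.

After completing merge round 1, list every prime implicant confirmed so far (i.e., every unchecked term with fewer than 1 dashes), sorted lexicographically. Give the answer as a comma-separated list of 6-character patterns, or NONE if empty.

101110

[col 0] 000001*, 000011*, 001001*, 001101*, 010000*, 010110*, 011000*, 011011*, 011100*, 011111*, 100000*, 100001*, 100010*, 100100*, 100101*, 100111*, 101110, 110101*, 110110*, 111000*, 111111*
[col 1] -00001, -10110, -11000, -11111, 00-001, 0000-1, 001-01, 01-000, 011-00, 011-11, 1-0101, 100-00*, 100-01*, 1000-0, 10000-*, 1001-1, 10010-*
[col 2] 100-0-
Prime implicants: -00001, -10110, -11000, -11111, 00-001, 0000-1, 001-01, 01-000, 011-00, 011-11, 1-0101, 100-0-, 1000-0, 1001-1, 101110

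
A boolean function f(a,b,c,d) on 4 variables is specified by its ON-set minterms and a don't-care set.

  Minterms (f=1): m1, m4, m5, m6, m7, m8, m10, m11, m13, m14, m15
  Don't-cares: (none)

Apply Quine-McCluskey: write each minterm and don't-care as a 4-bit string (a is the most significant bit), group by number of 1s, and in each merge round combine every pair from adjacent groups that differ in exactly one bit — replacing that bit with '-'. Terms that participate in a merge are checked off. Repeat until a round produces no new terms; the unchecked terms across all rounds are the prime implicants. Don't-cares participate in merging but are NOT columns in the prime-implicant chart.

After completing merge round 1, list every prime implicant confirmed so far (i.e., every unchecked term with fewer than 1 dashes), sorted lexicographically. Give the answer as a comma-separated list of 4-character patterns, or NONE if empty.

size-2^0 implicants → 0001(✓)  0100(✓)  0101(✓)  0110(✓)  0111(✓)  1000(✓)  1010(✓)  1011(✓)  1101(✓)  1110(✓)  1111(✓)
size-2^1 implicants → -101(✓)  -110(✓)  -111(✓)  0-01  01-0(✓)  01-1(✓)  010-(✓)  011-(✓)  1-10(✓)  1-11(✓)  10-0  101-(✓)  11-1(✓)  111-(✓)
size-2^2 implicants → -1-1  -11-  01--  1-1-
Unchecked terms (primes): -1-1, -11-, 0-01, 01--, 1-1-, 10-0

NONE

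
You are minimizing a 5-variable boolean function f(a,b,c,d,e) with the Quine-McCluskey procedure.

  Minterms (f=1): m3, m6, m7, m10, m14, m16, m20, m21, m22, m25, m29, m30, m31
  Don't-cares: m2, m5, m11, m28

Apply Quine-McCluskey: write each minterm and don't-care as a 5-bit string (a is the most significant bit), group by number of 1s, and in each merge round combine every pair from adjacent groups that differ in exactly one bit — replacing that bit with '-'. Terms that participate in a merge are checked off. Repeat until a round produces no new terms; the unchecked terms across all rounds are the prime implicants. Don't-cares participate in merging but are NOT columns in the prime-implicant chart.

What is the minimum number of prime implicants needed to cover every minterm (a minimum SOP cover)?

Round 0: 00010✓ 00011✓ 00101✓ 00110✓ 00111✓ 01010✓ 01011✓ 01110✓ 10000✓ 10100✓ 10101✓ 10110✓ 11001✓ 11100✓ 11101✓ 11110✓ 11111✓
Round 1: -0101 -0110✓ -1110✓ 0-010✓ 0-011✓ 0-110✓ 00-10✓ 00-11✓ 0001-✓ 001-1 0011-✓ 01-10✓ 0101-✓ 1-100✓ 1-101✓ 1-110✓ 10-00 101-0✓ 1010-✓ 11-01 111-0✓ 111-1✓ 1110-✓ 1111-✓
Round 2: --110 0--10 0-01- 00-1- 1-1-0 1-10- 111--
PIs = {--110, -0101, 0--10, 0-01-, 00-1-, 001-1, 1-1-0, 1-10-, 10-00, 11-01, 111--}
Coverage chart:
  m3: 0-01-,00-1-
  m6: --110,0--10,00-1-
  m7: 00-1-,001-1
  m10: 0--10,0-01-
  m14: --110,0--10
  m16: 10-00 ←essential
  m20: 1-1-0,1-10-,10-00
  m21: -0101,1-10-
  m22: --110,1-1-0
  m25: 11-01 ←essential
  m29: 1-10-,11-01,111--
  m30: --110,1-1-0,111--
  m31: 111-- ←essential
Essential: 10-00, 11-01, 111--
Petrick residual → --110, -0101, 0--10, 00-1-
Min cover (7 terms): cde' + b'cd'e + a'de' + a'b'd + ab'd'e' + abd'e + abc

7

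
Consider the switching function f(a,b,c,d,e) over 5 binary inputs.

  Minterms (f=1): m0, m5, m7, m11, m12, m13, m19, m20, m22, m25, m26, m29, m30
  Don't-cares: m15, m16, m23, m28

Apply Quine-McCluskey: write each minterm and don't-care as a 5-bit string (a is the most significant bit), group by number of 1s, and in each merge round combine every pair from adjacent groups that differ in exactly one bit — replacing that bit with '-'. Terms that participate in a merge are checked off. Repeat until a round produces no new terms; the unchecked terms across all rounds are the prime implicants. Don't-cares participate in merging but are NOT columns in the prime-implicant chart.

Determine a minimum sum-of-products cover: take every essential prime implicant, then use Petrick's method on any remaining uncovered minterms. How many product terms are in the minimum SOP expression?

size-2^0 implicants → 00000(✓)  00101(✓)  00111(✓)  01011(✓)  01100(✓)  01101(✓)  01111(✓)  10000(✓)  10011(✓)  10100(✓)  10110(✓)  10111(✓)  11001(✓)  11010(✓)  11100(✓)  11101(✓)  11110(✓)
size-2^1 implicants → -0000  -0111  -1100(✓)  -1101(✓)  0-101(✓)  0-111(✓)  001-1(✓)  01-11  011-1(✓)  0110-(✓)  1-100(✓)  1-110(✓)  10-00  10-11  101-0(✓)  1011-  11-01  11-10  111-0(✓)  1110-(✓)
size-2^2 implicants → -110-  0-1-1  1-1-0
Unchecked terms (primes): -0000, -0111, -110-, 0-1-1, 01-11, 1-1-0, 10-00, 10-11, 1011-, 11-01, 11-10
Minterm coverage:
  m0 ⊆ -0000 [E]
  m5 ⊆ 0-1-1 [E]
  m7 ⊆ -0111,0-1-1
  m11 ⊆ 01-11 [E]
  m12 ⊆ -110- [E]
  m13 ⊆ -110-,0-1-1
  m19 ⊆ 10-11 [E]
  m20 ⊆ 1-1-0,10-00
  m22 ⊆ 1-1-0,1011-
  m25 ⊆ 11-01 [E]
  m26 ⊆ 11-10 [E]
  m29 ⊆ -110-,11-01
  m30 ⊆ 1-1-0,11-10
E = {-0000, -110-, 0-1-1, 01-11, 10-11, 11-01, 11-10}
Petrick residual → 1-1-0
Cover = b'c'd'e' + bcd' + a'ce + a'bde + ace' + ab'de + abd'e + abde'  |cover|=8

8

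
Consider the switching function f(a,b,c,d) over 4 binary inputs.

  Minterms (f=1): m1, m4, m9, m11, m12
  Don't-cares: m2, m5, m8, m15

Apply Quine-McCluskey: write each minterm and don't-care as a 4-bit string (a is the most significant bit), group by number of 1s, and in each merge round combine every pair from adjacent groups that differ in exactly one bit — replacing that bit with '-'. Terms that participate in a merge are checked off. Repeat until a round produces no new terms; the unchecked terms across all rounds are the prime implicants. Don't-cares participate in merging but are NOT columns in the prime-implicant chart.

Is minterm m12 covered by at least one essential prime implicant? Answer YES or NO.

NO

[col 0] 0001*, 0010, 0100*, 0101*, 1000*, 1001*, 1011*, 1100*, 1111*
[col 1] -001, -100, 0-01, 010-, 1-00, 1-11, 10-1, 100-
Prime implicants: -001, -100, 0-01, 0010, 010-, 1-00, 1-11, 10-1, 100-
PI chart (minterm → PIs covering it):
  1 | -001,0-01
  4 | -100,010-
  9 | -001,10-1,100-
  11 | 1-11,10-1
  12 | -100,1-00
(no essential prime implicants)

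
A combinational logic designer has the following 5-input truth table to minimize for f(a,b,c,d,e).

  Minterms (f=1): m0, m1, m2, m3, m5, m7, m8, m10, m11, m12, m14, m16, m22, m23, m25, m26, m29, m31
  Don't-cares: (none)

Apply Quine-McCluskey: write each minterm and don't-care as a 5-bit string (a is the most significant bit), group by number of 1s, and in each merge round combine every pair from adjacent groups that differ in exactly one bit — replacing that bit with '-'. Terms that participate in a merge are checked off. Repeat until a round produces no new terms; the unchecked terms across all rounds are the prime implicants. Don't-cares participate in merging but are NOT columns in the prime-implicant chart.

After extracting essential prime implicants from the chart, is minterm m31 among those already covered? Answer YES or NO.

[col 0] 00000*, 00001*, 00010*, 00011*, 00101*, 00111*, 01000*, 01010*, 01011*, 01100*, 01110*, 10000*, 10110*, 10111*, 11001*, 11010*, 11101*, 11111*
[col 1] -0000, -0111, -1010, 0-000*, 0-010*, 0-011*, 00-01*, 00-11*, 000-0*, 000-1*, 0000-*, 0001-*, 001-1*, 01-00*, 01-10*, 010-0*, 0101-*, 011-0*, 1-111, 1011-, 11-01, 111-1
[col 2] 0-0-0, 0-01-, 00--1, 000--, 01--0
Prime implicants: -0000, -0111, -1010, 0-0-0, 0-01-, 00--1, 000--, 01--0, 1-111, 1011-, 11-01, 111-1
PI chart (minterm → PIs covering it):
  0 | -0000,0-0-0,000--
  1 | 00--1,000--
  2 | 0-0-0,0-01-,000--
  3 | 0-01-,00--1,000--
  5 | 00--1  (sole → essential)
  7 | -0111,00--1
  8 | 0-0-0,01--0
  10 | -1010,0-0-0,0-01-,01--0
  11 | 0-01-  (sole → essential)
  12 | 01--0  (sole → essential)
  14 | 01--0  (sole → essential)
  16 | -0000  (sole → essential)
  22 | 1011-  (sole → essential)
  23 | -0111,1-111,1011-
  25 | 11-01  (sole → essential)
  26 | -1010  (sole → essential)
  29 | 11-01,111-1
  31 | 1-111,111-1
Essential prime implicants: -0000, -1010, 0-01-, 00--1, 01--0, 1011-, 11-01

NO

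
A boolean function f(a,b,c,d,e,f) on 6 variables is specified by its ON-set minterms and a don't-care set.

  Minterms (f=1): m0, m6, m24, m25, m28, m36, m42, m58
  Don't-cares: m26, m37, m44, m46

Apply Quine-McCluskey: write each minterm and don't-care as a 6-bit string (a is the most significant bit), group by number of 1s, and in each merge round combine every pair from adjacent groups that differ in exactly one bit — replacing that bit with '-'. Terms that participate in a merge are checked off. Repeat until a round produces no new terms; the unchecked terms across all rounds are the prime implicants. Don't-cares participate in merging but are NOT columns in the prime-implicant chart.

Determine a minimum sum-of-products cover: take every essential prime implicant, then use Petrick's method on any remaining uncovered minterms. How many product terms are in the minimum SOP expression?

size-2^0 implicants → 000000  000110  011000(✓)  011001(✓)  011010(✓)  011100(✓)  100100(✓)  100101(✓)  101010(✓)  101100(✓)  101110(✓)  111010(✓)
size-2^1 implicants → -11010  011-00  0110-0  01100-  1-1010  10-100  10010-  101-10  1011-0
Unchecked terms (primes): -11010, 000000, 000110, 011-00, 0110-0, 01100-, 1-1010, 10-100, 10010-, 101-10, 1011-0
Minterm coverage:
  m0 ⊆ 000000 [E]
  m6 ⊆ 000110 [E]
  m24 ⊆ 011-00,0110-0,01100-
  m25 ⊆ 01100- [E]
  m28 ⊆ 011-00 [E]
  m36 ⊆ 10-100,10010-
  m42 ⊆ 1-1010,101-10
  m58 ⊆ -11010,1-1010
E = {000000, 000110, 011-00, 01100-}
Petrick residual → 1-1010, 10-100
Cover = a'b'c'd'e'f' + a'b'c'def' + a'bce'f' + a'bcd'e' + acd'ef' + ab'de'f'  |cover|=6

6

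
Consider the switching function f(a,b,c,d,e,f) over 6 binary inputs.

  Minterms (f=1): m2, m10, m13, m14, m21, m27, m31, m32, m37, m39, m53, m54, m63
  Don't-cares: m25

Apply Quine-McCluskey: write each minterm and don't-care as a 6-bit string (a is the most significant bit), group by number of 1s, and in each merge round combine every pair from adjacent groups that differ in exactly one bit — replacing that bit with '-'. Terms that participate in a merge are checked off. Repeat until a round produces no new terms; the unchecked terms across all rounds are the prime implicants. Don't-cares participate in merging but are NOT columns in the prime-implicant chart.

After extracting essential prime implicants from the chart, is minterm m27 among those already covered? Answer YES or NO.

Round 0: 000010✓ 001010✓ 001101 001110✓ 010101✓ 011001✓ 011011✓ 011111✓ 100000 100101✓ 100111✓ 110101✓ 110110 111111✓
Round 1: -10101 -11111 00-010 001-10 011-11 0110-1 1-0101 1001-1
PIs = {-10101, -11111, 00-010, 001-10, 001101, 011-11, 0110-1, 1-0101, 100000, 1001-1, 110110}
Coverage chart:
  m2: 00-010 ←essential
  m10: 00-010,001-10
  m13: 001101 ←essential
  m14: 001-10 ←essential
  m21: -10101 ←essential
  m27: 011-11,0110-1
  m31: -11111,011-11
  m32: 100000 ←essential
  m37: 1-0101,1001-1
  m39: 1001-1 ←essential
  m53: -10101,1-0101
  m54: 110110 ←essential
  m63: -11111 ←essential
Essential: -10101, -11111, 00-010, 001-10, 001101, 100000, 1001-1, 110110

NO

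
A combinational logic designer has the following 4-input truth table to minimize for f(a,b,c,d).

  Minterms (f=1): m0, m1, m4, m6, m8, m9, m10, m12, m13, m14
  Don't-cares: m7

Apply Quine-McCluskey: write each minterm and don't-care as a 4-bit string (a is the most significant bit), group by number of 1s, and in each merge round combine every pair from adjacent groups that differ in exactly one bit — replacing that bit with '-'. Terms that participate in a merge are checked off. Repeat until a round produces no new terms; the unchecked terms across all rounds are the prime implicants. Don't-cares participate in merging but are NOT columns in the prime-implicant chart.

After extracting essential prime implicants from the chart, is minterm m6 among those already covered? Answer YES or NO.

NO

[col 0] 0000*, 0001*, 0100*, 0110*, 0111*, 1000*, 1001*, 1010*, 1100*, 1101*, 1110*
[col 1] -000*, -001*, -100*, -110*, 0-00*, 000-*, 01-0*, 011-, 1-00*, 1-01*, 1-10*, 10-0*, 100-*, 11-0*, 110-*
[col 2] --00, -00-, -1-0, 1--0, 1-0-
Prime implicants: --00, -00-, -1-0, 011-, 1--0, 1-0-
PI chart (minterm → PIs covering it):
  0 | --00,-00-
  1 | -00-  (sole → essential)
  4 | --00,-1-0
  6 | -1-0,011-
  8 | --00,-00-,1--0,1-0-
  9 | -00-,1-0-
  10 | 1--0  (sole → essential)
  12 | --00,-1-0,1--0,1-0-
  13 | 1-0-  (sole → essential)
  14 | -1-0,1--0
Essential prime implicants: -00-, 1--0, 1-0-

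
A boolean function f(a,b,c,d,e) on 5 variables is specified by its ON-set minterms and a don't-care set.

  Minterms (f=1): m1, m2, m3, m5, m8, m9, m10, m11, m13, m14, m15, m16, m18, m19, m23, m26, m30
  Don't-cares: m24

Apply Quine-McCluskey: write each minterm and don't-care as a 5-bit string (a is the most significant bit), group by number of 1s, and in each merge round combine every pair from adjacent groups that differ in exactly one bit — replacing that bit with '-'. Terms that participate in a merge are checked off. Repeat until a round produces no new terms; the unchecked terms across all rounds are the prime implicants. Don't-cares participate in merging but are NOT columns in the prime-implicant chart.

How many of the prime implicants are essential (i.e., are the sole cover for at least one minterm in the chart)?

Round 0: 00001✓ 00010✓ 00011✓ 00101✓ 01000✓ 01001✓ 01010✓ 01011✓ 01101✓ 01110✓ 01111✓ 10000✓ 10010✓ 10011✓ 10111✓ 11000✓ 11010✓ 11110✓
Round 1: -0010✓ -0011✓ -1000✓ -1010✓ -1110✓ 0-001✓ 0-010✓ 0-011✓ 0-101✓ 00-01✓ 000-1✓ 0001-✓ 01-01✓ 01-10✓ 01-11✓ 010-0✓ 010-1✓ 0100-✓ 0101-✓ 011-1✓ 0111-✓ 1-000✓ 1-010✓ 10-11 100-0✓ 1001-✓ 11-10✓ 110-0✓
Round 2: --010 -001- -1-10 -10-0 0--01 0-0-1 0-01- 01--1 01-1- 010-- 1-0-0
PIs = {--010, -001-, -1-10, -10-0, 0--01, 0-0-1, 0-01-, 01--1, 01-1-, 010--, 1-0-0, 10-11}
Coverage chart:
  m1: 0--01,0-0-1
  m2: --010,-001-,0-01-
  m3: -001-,0-0-1,0-01-
  m5: 0--01 ←essential
  m8: -10-0,010--
  m9: 0--01,0-0-1,01--1,010--
  m10: --010,-1-10,-10-0,0-01-,01-1-,010--
  m11: 0-0-1,0-01-,01--1,01-1-,010--
  m13: 0--01,01--1
  m14: -1-10,01-1-
  m15: 01--1,01-1-
  m16: 1-0-0 ←essential
  m18: --010,-001-,1-0-0
  m19: -001-,10-11
  m23: 10-11 ←essential
  m26: --010,-1-10,-10-0,1-0-0
  m30: -1-10 ←essential
Essential: -1-10, 0--01, 1-0-0, 10-11

4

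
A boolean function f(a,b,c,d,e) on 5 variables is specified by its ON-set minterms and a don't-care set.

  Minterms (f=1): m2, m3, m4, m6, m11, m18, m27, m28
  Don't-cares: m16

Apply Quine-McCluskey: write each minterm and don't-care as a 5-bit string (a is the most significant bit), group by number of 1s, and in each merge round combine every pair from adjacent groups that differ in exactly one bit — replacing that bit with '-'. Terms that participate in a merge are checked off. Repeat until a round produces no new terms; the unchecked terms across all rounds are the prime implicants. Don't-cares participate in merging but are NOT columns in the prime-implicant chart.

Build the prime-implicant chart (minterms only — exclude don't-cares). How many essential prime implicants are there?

Round 0: 00010✓ 00011✓ 00100✓ 00110✓ 01011✓ 10000✓ 10010✓ 11011✓ 11100
Round 1: -0010 -1011 0-011 00-10 0001- 001-0 100-0
PIs = {-0010, -1011, 0-011, 00-10, 0001-, 001-0, 100-0, 11100}
Coverage chart:
  m2: -0010,00-10,0001-
  m3: 0-011,0001-
  m4: 001-0 ←essential
  m6: 00-10,001-0
  m11: -1011,0-011
  m18: -0010,100-0
  m27: -1011 ←essential
  m28: 11100 ←essential
Essential: -1011, 001-0, 11100

3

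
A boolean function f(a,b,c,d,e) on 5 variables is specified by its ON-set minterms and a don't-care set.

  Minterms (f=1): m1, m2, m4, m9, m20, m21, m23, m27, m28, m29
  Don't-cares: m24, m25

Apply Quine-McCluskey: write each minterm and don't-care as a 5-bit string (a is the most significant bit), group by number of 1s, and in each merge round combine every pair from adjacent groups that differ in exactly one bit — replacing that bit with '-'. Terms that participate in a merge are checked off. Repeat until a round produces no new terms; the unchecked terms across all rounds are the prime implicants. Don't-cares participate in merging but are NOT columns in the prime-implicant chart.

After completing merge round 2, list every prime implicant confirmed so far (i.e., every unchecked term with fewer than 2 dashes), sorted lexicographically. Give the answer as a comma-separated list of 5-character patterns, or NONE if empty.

size-2^0 implicants → 00001(✓)  00010  00100(✓)  01001(✓)  10100(✓)  10101(✓)  10111(✓)  11000(✓)  11001(✓)  11011(✓)  11100(✓)  11101(✓)
size-2^1 implicants → -0100  -1001  0-001  1-100(✓)  1-101(✓)  101-1  1010-(✓)  11-00(✓)  11-01(✓)  110-1  1100-(✓)  1110-(✓)
size-2^2 implicants → 1-10-  11-0-
Unchecked terms (primes): -0100, -1001, 0-001, 00010, 1-10-, 101-1, 11-0-, 110-1

-0100, -1001, 0-001, 00010, 101-1, 110-1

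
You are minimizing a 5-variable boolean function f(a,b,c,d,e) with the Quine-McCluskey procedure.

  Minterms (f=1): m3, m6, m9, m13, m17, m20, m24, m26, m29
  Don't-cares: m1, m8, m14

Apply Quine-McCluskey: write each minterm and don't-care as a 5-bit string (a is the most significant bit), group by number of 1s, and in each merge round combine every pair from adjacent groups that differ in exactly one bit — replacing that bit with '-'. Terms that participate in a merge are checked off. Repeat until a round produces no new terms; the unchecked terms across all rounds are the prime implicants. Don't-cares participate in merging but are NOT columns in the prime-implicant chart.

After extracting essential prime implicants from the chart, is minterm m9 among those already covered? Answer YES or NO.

[col 0] 00001*, 00011*, 00110*, 01000*, 01001*, 01101*, 01110*, 10001*, 10100, 11000*, 11010*, 11101*
[col 1] -0001, -1000, -1101, 0-001, 0-110, 000-1, 01-01, 0100-, 110-0
Prime implicants: -0001, -1000, -1101, 0-001, 0-110, 000-1, 01-01, 0100-, 10100, 110-0
PI chart (minterm → PIs covering it):
  3 | 000-1  (sole → essential)
  6 | 0-110  (sole → essential)
  9 | 0-001,01-01,0100-
  13 | -1101,01-01
  17 | -0001  (sole → essential)
  20 | 10100  (sole → essential)
  24 | -1000,110-0
  26 | 110-0  (sole → essential)
  29 | -1101  (sole → essential)
Essential prime implicants: -0001, -1101, 0-110, 000-1, 10100, 110-0

NO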